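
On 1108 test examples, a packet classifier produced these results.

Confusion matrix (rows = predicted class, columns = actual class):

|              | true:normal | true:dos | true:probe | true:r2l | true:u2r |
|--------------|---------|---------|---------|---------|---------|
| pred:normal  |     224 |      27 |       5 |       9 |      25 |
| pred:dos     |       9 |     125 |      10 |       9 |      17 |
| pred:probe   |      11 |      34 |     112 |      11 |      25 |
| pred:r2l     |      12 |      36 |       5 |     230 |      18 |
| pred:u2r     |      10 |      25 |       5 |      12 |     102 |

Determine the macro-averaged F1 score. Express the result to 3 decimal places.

0.697

Per-class F1 score (2·TP/(2·TP+FP+FN)):
  normal: TP=224, FP=27+5+9+25=66, FN=9+11+12+10=42 → 448/556 = 0.8058
  dos: TP=125, FP=9+10+9+17=45, FN=27+34+36+25=122 → 250/417 = 0.5995
  probe: TP=112, FP=11+34+11+25=81, FN=5+10+5+5=25 → 224/330 = 0.6788
  r2l: TP=230, FP=12+36+5+18=71, FN=9+9+11+12=41 → 460/572 = 0.8042
  u2r: TP=102, FP=10+25+5+12=52, FN=25+17+25+18=85 → 204/341 = 0.5982
Macro-F1 score = mean = (0.8058 + 0.5995 + 0.6788 + 0.8042 + 0.5982) / 5 = 0.697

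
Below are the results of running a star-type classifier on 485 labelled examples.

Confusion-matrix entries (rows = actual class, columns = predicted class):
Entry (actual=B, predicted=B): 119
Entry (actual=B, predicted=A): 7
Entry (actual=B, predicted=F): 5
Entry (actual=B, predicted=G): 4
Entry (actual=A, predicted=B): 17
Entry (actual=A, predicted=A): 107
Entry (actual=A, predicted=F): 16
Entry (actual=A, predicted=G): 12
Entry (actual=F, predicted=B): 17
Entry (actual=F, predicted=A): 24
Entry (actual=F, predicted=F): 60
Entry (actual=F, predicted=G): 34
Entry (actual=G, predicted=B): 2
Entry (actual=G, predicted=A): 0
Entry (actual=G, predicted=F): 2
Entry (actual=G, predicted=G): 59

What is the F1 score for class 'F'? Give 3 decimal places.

Treat 'F' as positive and all other classes as negative.
F1 score = 2·TP/(2·TP+FP+FN).
F: TP=60, FP=5+16+2=23, FN=17+24+34=75 → 120/218 = 0.5505

0.550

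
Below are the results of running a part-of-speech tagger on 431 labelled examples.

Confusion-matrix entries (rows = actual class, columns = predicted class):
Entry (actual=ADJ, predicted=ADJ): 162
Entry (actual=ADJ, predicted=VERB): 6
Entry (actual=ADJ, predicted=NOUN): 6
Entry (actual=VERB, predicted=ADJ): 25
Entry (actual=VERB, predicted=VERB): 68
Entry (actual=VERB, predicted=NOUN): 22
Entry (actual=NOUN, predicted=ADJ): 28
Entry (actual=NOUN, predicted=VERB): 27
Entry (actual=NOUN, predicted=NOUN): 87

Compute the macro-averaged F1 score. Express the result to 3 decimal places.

Per-class F1 score (2·TP/(2·TP+FP+FN)):
  ADJ: TP=162, FP=25+28=53, FN=6+6=12 → 324/389 = 0.8329
  VERB: TP=68, FP=6+27=33, FN=25+22=47 → 136/216 = 0.6296
  NOUN: TP=87, FP=6+22=28, FN=28+27=55 → 174/257 = 0.6770
Macro-F1 score = mean = (0.8329 + 0.6296 + 0.6770) / 3 = 0.713

0.713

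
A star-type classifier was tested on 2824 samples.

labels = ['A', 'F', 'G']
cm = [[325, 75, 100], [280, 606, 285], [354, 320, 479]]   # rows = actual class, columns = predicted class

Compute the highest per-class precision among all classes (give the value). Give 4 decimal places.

Per-class precision (TP/(TP+FP)):
  A: TP=325, FP=280+354=634 → 325/959 = 0.33889
  F: TP=606, FP=75+320=395 → 606/1001 = 0.60539
  G: TP=479, FP=100+285=385 → 479/864 = 0.55440
Highest is class 'F' with precision = 0.6054.

0.6054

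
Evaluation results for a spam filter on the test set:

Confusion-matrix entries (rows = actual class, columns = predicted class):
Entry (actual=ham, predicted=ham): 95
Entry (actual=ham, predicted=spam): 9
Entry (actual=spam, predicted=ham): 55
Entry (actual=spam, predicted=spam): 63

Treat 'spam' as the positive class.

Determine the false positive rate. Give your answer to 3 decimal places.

0.087

FPR = FP/(FP+TN) = 9/(9+95) = 0.087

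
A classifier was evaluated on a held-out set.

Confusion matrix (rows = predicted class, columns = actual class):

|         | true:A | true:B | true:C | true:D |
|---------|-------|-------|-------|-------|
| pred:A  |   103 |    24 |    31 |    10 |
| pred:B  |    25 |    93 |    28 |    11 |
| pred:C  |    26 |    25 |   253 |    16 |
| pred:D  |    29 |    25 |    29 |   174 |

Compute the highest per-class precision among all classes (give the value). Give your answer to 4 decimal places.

Per-class precision (TP/(TP+FP)):
  A: TP=103, FP=24+31+10=65 → 103/168 = 0.61310
  B: TP=93, FP=25+28+11=64 → 93/157 = 0.59236
  C: TP=253, FP=26+25+16=67 → 253/320 = 0.79063
  D: TP=174, FP=29+25+29=83 → 174/257 = 0.67704
Highest is class 'C' with precision = 0.7906.

0.7906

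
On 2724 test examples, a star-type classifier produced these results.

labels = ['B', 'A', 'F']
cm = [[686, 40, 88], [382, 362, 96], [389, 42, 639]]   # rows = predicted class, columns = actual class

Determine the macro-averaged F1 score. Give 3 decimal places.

0.614

Per-class F1 score (2·TP/(2·TP+FP+FN)):
  B: TP=686, FP=40+88=128, FN=382+389=771 → 1372/2271 = 0.6041
  A: TP=362, FP=382+96=478, FN=40+42=82 → 724/1284 = 0.5639
  F: TP=639, FP=389+42=431, FN=88+96=184 → 1278/1893 = 0.6751
Macro-F1 score = mean = (0.6041 + 0.5639 + 0.6751) / 3 = 0.614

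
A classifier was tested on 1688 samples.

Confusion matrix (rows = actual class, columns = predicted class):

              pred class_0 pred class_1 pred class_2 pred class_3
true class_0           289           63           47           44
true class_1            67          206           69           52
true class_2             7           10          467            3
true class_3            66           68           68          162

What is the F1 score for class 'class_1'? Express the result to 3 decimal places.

Take TP from the diagonal, FP from the rest of the 'class_1' prediction marginal, FN from the rest of the 'class_1' actual marginal.
F1 score = 2·TP/(2·TP+FP+FN).
class_1: TP=206, FP=63+10+68=141, FN=67+69+52=188 → 412/741 = 0.5560

0.556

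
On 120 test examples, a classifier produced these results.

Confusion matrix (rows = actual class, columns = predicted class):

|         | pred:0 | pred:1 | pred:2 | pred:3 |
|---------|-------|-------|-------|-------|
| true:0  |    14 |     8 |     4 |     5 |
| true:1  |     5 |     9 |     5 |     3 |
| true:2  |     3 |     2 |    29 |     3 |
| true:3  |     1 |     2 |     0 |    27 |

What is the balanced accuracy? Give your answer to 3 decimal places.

Balanced accuracy = mean of per-class recall.
  0: recall = 14/31 = 0.4516
  1: recall = 9/22 = 0.4091
  2: recall = 29/37 = 0.7838
  3: recall = 27/30 = 0.9000
Mean = (0.4516 + 0.4091 + 0.7838 + 0.9000) / 4 = 0.636

0.636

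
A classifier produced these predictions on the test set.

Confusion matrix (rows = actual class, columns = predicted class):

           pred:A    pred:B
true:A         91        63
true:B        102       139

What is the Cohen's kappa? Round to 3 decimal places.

0.160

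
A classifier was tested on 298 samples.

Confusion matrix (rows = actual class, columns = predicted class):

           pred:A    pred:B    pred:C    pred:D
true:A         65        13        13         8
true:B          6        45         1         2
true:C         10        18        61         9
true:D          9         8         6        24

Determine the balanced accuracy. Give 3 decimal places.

Balanced accuracy = mean of per-class recall.
  A: recall = 65/99 = 0.6566
  B: recall = 45/54 = 0.8333
  C: recall = 61/98 = 0.6224
  D: recall = 24/47 = 0.5106
Mean = (0.6566 + 0.8333 + 0.6224 + 0.5106) / 4 = 0.656

0.656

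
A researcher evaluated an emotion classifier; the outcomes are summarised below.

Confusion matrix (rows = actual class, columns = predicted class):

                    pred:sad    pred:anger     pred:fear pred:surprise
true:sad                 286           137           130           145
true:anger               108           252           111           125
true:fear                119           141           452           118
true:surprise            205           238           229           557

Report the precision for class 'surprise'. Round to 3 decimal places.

One-vs-rest for 'surprise': TP = diagonal; FP = other classes predicted 'surprise'; FN = 'surprise' predicted as other.
precision = TP/(TP+FP).
surprise: TP=557, FP=145+125+118=388 → 557/945 = 0.5894

0.589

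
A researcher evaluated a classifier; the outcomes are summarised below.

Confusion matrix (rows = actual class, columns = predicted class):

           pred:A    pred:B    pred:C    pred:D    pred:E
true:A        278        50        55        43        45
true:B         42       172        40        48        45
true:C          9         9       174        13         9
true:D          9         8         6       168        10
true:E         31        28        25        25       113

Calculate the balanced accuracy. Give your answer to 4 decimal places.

0.6488

Balanced accuracy = mean of per-class recall.
  A: recall = 278/471 = 0.59023
  B: recall = 172/347 = 0.49568
  C: recall = 174/214 = 0.81308
  D: recall = 168/201 = 0.83582
  E: recall = 113/222 = 0.50901
Mean = (0.59023 + 0.49568 + 0.81308 + 0.83582 + 0.50901) / 5 = 0.6488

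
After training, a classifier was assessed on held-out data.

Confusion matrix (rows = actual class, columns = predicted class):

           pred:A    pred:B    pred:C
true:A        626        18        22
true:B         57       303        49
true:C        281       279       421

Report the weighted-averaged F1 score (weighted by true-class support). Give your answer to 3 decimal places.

Per-class F1 score (2·TP/(2·TP+FP+FN)):
  A: TP=626, FP=57+281=338, FN=18+22=40 → 1252/1630 = 0.7681
  B: TP=303, FP=18+279=297, FN=57+49=106 → 606/1009 = 0.6006
  C: TP=421, FP=22+49=71, FN=281+279=560 → 842/1473 = 0.5716
Weighted-F1 score = Σ (supportᵢ/N)·F1 scoreᵢ with N=2056: (666/2056)·0.7681 + (409/2056)·0.6006 + (981/2056)·0.5716 = 0.641

0.641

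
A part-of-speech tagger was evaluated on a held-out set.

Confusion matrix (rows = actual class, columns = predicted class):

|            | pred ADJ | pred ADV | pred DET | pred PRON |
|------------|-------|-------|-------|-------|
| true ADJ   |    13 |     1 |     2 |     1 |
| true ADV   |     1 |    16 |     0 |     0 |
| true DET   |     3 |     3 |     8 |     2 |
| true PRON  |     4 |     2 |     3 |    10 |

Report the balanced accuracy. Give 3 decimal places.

0.683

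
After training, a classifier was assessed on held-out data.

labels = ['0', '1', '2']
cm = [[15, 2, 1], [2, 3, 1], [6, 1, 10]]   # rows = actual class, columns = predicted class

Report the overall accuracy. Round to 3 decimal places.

Accuracy = trace / total = (15+3+10=28) / 41 = 28/41 = 0.683

0.683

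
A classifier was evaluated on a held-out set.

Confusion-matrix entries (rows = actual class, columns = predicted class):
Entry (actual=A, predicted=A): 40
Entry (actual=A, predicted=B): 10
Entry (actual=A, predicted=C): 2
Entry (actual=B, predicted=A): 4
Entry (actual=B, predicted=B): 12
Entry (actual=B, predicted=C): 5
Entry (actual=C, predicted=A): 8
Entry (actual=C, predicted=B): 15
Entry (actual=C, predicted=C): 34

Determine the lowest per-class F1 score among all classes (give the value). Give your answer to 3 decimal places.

Per-class F1 score (2·TP/(2·TP+FP+FN)):
  A: TP=40, FP=4+8=12, FN=10+2=12 → 80/104 = 0.7692
  B: TP=12, FP=10+15=25, FN=4+5=9 → 24/58 = 0.4138
  C: TP=34, FP=2+5=7, FN=8+15=23 → 68/98 = 0.6939
Lowest is class 'B' with F1 score = 0.414.

0.414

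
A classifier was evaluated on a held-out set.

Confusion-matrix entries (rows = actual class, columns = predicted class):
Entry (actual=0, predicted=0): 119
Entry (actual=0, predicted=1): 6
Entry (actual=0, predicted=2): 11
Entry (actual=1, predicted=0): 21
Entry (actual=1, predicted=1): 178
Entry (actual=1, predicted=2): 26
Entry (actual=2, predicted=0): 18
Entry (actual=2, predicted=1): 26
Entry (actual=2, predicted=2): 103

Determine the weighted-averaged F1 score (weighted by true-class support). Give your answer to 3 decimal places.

Per-class F1 score (2·TP/(2·TP+FP+FN)):
  0: TP=119, FP=21+18=39, FN=6+11=17 → 238/294 = 0.8095
  1: TP=178, FP=6+26=32, FN=21+26=47 → 356/435 = 0.8184
  2: TP=103, FP=11+26=37, FN=18+26=44 → 206/287 = 0.7178
Weighted-F1 score = Σ (supportᵢ/N)·F1 scoreᵢ with N=508: (136/508)·0.8095 + (225/508)·0.8184 + (147/508)·0.7178 = 0.787

0.787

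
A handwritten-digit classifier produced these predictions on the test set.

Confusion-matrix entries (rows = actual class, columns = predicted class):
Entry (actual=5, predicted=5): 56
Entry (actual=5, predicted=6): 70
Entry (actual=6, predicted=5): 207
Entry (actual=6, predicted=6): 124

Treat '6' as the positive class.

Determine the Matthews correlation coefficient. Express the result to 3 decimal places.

-0.164

MCC = (TP·TN − FP·FN) / √((TP+FP)(TP+FN)(TN+FP)(TN+FN))
Numerator = 124·56 − 70·207 = -7546
Denominator = √(194·331·126·263) = √2127923532 = 46129.4215
MCC = -7546 / 46129.4215 = -0.164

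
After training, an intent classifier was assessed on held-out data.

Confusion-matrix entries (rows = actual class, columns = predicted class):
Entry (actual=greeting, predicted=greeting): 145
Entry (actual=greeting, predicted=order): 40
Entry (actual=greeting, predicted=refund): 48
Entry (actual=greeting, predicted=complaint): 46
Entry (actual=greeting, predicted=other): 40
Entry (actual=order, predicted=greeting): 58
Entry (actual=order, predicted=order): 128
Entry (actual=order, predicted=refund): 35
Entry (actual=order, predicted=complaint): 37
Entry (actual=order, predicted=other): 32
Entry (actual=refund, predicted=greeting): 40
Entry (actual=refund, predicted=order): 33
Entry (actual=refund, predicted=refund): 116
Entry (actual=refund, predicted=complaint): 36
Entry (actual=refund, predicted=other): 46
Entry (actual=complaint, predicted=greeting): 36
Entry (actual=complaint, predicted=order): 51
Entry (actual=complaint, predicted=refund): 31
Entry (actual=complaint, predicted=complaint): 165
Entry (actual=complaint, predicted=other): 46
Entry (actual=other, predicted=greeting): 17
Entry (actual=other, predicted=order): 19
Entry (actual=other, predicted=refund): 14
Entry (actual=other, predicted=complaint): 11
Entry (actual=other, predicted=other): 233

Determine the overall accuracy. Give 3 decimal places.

Accuracy = trace / total = (145+128+116+165+233=787) / 1503 = 787/1503 = 0.524

0.524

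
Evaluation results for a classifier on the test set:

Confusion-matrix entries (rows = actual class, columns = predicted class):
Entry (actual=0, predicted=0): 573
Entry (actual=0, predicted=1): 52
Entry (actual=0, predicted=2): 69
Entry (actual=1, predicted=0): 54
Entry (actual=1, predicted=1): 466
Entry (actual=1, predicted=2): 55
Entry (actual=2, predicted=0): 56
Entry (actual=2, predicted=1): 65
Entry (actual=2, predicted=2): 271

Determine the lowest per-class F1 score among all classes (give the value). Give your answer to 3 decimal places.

Per-class F1 score (2·TP/(2·TP+FP+FN)):
  0: TP=573, FP=54+56=110, FN=52+69=121 → 1146/1377 = 0.8322
  1: TP=466, FP=52+65=117, FN=54+55=109 → 932/1158 = 0.8048
  2: TP=271, FP=69+55=124, FN=56+65=121 → 542/787 = 0.6887
Lowest is class '2' with F1 score = 0.689.

0.689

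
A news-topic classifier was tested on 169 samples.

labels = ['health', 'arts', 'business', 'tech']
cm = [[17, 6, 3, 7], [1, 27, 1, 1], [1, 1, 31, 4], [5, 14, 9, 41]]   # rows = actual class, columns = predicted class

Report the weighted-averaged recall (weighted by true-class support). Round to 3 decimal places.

Per-class recall (TP/(TP+FN)):
  health: TP=17, FN=6+3+7=16 → 17/33 = 0.5152
  arts: TP=27, FN=1+1+1=3 → 27/30 = 0.9000
  business: TP=31, FN=1+1+4=6 → 31/37 = 0.8378
  tech: TP=41, FN=5+14+9=28 → 41/69 = 0.5942
Weighted-recall = Σ (supportᵢ/N)·recallᵢ with N=169: (33/169)·0.5152 + (30/169)·0.9000 + (37/169)·0.8378 + (69/169)·0.5942 = 0.686

0.686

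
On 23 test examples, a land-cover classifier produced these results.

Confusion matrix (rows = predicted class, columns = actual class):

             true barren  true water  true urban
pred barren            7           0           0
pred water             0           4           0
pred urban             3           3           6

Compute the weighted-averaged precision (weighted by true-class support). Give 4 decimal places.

0.8696

Per-class precision (TP/(TP+FP)):
  barren: TP=7, FP=0+0=0 → 7/7 = 1.00000
  water: TP=4, FP=0+0=0 → 4/4 = 1.00000
  urban: TP=6, FP=3+3=6 → 6/12 = 0.50000
Weighted-precision = Σ (supportᵢ/N)·precisionᵢ with N=23: (10/23)·1.00000 + (7/23)·1.00000 + (6/23)·0.50000 = 0.8696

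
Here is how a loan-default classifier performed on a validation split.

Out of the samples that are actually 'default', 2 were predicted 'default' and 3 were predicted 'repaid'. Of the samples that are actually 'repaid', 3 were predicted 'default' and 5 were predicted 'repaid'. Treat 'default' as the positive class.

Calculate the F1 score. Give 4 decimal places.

Precision = TP/(TP+FP) = 2/5 = 0.4000
Recall = TP/(TP+FN) = 2/5 = 0.4000
F1 = 2·TP/(2·TP+FP+FN) = 4/10 = 0.4000

0.4000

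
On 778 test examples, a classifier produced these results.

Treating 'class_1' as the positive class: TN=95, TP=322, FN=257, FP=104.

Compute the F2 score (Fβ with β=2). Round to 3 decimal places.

Fβ = (1+β²)·TP / ((1+β²)·TP + β²·FN + FP), with β²=4
= 5·322 / (5·322 + 4·257 + 104) = 0.587

0.587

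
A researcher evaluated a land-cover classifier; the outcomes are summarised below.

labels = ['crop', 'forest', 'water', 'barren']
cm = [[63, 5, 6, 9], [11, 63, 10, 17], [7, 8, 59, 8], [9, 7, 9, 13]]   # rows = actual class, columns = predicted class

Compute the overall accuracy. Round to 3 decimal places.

Accuracy = trace / total = (63+63+59+13=198) / 304 = 198/304 = 0.651

0.651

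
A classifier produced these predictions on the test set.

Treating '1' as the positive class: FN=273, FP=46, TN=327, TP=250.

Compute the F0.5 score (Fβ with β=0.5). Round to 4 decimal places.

0.7323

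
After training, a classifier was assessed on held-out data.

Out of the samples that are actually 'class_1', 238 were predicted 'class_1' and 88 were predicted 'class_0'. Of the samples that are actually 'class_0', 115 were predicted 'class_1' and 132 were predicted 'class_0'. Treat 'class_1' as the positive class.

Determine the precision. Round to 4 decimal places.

0.6742

Precision = TP/(TP+FP) = 238/(238+115) = 238/353 = 0.6742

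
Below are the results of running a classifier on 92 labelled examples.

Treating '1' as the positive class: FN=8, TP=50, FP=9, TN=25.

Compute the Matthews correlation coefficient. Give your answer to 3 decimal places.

MCC = (TP·TN − FP·FN) / √((TP+FP)(TP+FN)(TN+FP)(TN+FN))
Numerator = 50·25 − 9·8 = 1178
Denominator = √(59·58·34·33) = √3839484 = 1959.4601
MCC = 1178 / 1959.4601 = 0.601

0.601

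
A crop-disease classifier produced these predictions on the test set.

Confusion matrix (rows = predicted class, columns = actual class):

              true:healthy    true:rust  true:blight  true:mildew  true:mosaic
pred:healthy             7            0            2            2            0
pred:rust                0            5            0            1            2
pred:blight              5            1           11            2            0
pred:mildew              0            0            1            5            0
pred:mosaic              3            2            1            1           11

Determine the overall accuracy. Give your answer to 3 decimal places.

0.629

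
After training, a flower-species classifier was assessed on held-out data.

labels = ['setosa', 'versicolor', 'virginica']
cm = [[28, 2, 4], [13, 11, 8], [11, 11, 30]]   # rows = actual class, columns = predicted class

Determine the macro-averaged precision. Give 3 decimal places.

0.570

Per-class precision (TP/(TP+FP)):
  setosa: TP=28, FP=13+11=24 → 28/52 = 0.5385
  versicolor: TP=11, FP=2+11=13 → 11/24 = 0.4583
  virginica: TP=30, FP=4+8=12 → 30/42 = 0.7143
Macro-precision = mean = (0.5385 + 0.4583 + 0.7143) / 3 = 0.570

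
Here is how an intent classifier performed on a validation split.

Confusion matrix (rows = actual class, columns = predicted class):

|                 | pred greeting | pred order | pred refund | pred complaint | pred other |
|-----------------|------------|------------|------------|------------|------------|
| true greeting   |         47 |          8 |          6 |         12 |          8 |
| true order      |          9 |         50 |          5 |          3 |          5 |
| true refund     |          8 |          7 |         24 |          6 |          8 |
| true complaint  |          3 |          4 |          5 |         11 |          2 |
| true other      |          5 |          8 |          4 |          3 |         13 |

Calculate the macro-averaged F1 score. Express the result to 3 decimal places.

Per-class F1 score (2·TP/(2·TP+FP+FN)):
  greeting: TP=47, FP=9+8+3+5=25, FN=8+6+12+8=34 → 94/153 = 0.6144
  order: TP=50, FP=8+7+4+8=27, FN=9+5+3+5=22 → 100/149 = 0.6711
  refund: TP=24, FP=6+5+5+4=20, FN=8+7+6+8=29 → 48/97 = 0.4948
  complaint: TP=11, FP=12+3+6+3=24, FN=3+4+5+2=14 → 22/60 = 0.3667
  other: TP=13, FP=8+5+8+2=23, FN=5+8+4+3=20 → 26/69 = 0.3768
Macro-F1 score = mean = (0.6144 + 0.6711 + 0.4948 + 0.3667 + 0.3768) / 5 = 0.505

0.505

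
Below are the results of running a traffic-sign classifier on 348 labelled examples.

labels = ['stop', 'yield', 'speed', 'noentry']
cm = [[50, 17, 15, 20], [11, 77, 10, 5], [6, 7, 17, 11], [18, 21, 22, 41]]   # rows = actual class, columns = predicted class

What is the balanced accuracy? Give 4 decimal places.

0.5136

Balanced accuracy = mean of per-class recall.
  stop: recall = 50/102 = 0.49020
  yield: recall = 77/103 = 0.74757
  speed: recall = 17/41 = 0.41463
  noentry: recall = 41/102 = 0.40196
Mean = (0.49020 + 0.74757 + 0.41463 + 0.40196) / 4 = 0.5136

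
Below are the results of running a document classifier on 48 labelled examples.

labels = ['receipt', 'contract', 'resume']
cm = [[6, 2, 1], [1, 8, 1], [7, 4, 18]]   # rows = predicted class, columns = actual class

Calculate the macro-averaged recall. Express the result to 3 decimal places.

Per-class recall (TP/(TP+FN)):
  receipt: TP=6, FN=1+7=8 → 6/14 = 0.4286
  contract: TP=8, FN=2+4=6 → 8/14 = 0.5714
  resume: TP=18, FN=1+1=2 → 18/20 = 0.9000
Macro-recall = mean = (0.4286 + 0.5714 + 0.9000) / 3 = 0.633

0.633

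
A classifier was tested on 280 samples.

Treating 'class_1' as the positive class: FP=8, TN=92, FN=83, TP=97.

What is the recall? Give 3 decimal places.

Recall = TP/(TP+FN) = 97/(97+83) = 97/180 = 0.539

0.539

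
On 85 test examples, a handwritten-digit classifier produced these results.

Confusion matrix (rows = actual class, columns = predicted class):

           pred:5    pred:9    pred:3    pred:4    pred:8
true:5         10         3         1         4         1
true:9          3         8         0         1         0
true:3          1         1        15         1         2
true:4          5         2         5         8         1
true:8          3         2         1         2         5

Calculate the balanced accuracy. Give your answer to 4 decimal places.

0.5417

Balanced accuracy = mean of per-class recall.
  5: recall = 10/19 = 0.52632
  9: recall = 8/12 = 0.66667
  3: recall = 15/20 = 0.75000
  4: recall = 8/21 = 0.38095
  8: recall = 5/13 = 0.38462
Mean = (0.52632 + 0.66667 + 0.75000 + 0.38095 + 0.38462) / 5 = 0.5417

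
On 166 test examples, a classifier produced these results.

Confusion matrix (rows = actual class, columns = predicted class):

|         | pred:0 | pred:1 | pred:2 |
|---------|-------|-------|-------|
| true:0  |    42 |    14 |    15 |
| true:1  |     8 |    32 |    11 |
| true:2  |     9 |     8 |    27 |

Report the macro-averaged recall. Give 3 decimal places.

0.611

Per-class recall (TP/(TP+FN)):
  0: TP=42, FN=14+15=29 → 42/71 = 0.5915
  1: TP=32, FN=8+11=19 → 32/51 = 0.6275
  2: TP=27, FN=9+8=17 → 27/44 = 0.6136
Macro-recall = mean = (0.5915 + 0.6275 + 0.6136) / 3 = 0.611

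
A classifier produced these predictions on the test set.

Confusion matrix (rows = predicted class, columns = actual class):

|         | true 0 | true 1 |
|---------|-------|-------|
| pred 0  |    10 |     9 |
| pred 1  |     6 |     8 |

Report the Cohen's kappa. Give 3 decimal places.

0.095

Observed agreement pₒ = trace/N = 18/33 = 0.5455
Expected agreement pₑ = Σ (rowᵢ·colᵢ)/N² = (16·19 + 17·14)/33² = 0.4977
κ = (pₒ − pₑ)/(1 − pₑ) = (0.5455 − 0.4977)/(1 − 0.4977) = 0.095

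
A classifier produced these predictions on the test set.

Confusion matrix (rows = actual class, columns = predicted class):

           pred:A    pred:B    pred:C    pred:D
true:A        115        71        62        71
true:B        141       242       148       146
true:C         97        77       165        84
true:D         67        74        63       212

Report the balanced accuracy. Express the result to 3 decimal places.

0.404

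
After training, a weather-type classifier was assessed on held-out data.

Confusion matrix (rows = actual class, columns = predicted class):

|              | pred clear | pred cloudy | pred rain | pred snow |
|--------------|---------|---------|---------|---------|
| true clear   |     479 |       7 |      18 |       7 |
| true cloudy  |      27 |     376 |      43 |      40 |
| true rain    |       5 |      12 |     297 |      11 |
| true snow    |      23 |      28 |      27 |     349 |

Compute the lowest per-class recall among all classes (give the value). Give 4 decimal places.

Per-class recall (TP/(TP+FN)):
  clear: TP=479, FN=7+18+7=32 → 479/511 = 0.93738
  cloudy: TP=376, FN=27+43+40=110 → 376/486 = 0.77366
  rain: TP=297, FN=5+12+11=28 → 297/325 = 0.91385
  snow: TP=349, FN=23+28+27=78 → 349/427 = 0.81733
Lowest is class 'cloudy' with recall = 0.7737.

0.7737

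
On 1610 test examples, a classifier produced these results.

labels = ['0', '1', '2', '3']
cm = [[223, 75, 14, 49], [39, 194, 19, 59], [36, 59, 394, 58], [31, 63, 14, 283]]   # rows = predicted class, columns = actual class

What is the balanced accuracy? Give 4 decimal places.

Balanced accuracy = mean of per-class recall.
  0: recall = 223/329 = 0.67781
  1: recall = 194/391 = 0.49616
  2: recall = 394/441 = 0.89342
  3: recall = 283/449 = 0.63029
Mean = (0.67781 + 0.49616 + 0.89342 + 0.63029) / 4 = 0.6744

0.6744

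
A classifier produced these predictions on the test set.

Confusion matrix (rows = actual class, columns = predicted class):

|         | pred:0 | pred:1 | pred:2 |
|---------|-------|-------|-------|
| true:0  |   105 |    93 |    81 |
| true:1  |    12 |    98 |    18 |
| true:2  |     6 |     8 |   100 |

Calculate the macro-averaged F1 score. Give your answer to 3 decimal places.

0.587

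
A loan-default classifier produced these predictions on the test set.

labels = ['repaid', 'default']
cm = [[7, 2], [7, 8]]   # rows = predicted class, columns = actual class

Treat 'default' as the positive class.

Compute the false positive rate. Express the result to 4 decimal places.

FPR = FP/(FP+TN) = 7/(7+7) = 0.5000

0.5000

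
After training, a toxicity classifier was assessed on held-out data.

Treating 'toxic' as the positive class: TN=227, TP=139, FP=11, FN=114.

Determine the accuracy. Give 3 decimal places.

Accuracy = (TP+TN)/N = (139+227)/491 = 0.745

0.745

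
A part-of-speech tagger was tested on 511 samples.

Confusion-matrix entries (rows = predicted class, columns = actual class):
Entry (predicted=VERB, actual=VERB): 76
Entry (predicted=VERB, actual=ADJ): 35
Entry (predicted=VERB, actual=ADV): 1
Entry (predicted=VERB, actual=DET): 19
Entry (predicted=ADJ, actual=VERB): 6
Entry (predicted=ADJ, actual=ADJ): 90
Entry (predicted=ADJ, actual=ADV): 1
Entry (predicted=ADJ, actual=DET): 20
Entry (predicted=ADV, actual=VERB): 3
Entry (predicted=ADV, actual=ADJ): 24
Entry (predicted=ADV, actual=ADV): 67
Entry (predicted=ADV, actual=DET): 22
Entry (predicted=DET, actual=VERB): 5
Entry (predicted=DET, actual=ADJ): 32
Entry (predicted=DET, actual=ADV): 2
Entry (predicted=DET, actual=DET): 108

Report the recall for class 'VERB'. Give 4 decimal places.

0.8444

Take TP from the diagonal, FP from the rest of the 'VERB' prediction marginal, FN from the rest of the 'VERB' actual marginal.
recall = TP/(TP+FN).
VERB: TP=76, FN=6+3+5=14 → 76/90 = 0.84444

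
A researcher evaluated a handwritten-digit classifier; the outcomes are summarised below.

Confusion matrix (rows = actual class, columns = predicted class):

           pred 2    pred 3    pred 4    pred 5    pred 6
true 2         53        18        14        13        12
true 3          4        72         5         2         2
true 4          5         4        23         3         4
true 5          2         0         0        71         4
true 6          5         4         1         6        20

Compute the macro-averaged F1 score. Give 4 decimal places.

0.6557

Per-class F1 score (2·TP/(2·TP+FP+FN)):
  2: TP=53, FP=4+5+2+5=16, FN=18+14+13+12=57 → 106/179 = 0.59218
  3: TP=72, FP=18+4+0+4=26, FN=4+5+2+2=13 → 144/183 = 0.78689
  4: TP=23, FP=14+5+0+1=20, FN=5+4+3+4=16 → 46/82 = 0.56098
  5: TP=71, FP=13+2+3+6=24, FN=2+0+0+4=6 → 142/172 = 0.82558
  6: TP=20, FP=12+2+4+4=22, FN=5+4+1+6=16 → 40/78 = 0.51282
Macro-F1 score = mean = (0.59218 + 0.78689 + 0.56098 + 0.82558 + 0.51282) / 5 = 0.6557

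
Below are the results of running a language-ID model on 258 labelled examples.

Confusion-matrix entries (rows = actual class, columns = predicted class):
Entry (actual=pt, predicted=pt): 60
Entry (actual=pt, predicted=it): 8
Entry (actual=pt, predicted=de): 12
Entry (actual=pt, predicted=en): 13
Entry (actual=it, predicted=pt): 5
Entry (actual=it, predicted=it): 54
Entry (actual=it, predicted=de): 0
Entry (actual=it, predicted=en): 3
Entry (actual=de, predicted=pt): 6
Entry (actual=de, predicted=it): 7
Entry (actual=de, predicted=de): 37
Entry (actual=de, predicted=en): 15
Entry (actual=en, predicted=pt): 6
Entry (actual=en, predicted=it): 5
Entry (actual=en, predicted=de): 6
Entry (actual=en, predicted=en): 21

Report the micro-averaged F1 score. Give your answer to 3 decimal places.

Micro-averaging pools counts across classes: ΣTP=172, ΣFP=86, ΣFN=86.
Micro-F1 score = 2·TP/(2·TP+FP+FN) on pooled counts = 0.667 (equals overall accuracy in single-label multiclass).

0.667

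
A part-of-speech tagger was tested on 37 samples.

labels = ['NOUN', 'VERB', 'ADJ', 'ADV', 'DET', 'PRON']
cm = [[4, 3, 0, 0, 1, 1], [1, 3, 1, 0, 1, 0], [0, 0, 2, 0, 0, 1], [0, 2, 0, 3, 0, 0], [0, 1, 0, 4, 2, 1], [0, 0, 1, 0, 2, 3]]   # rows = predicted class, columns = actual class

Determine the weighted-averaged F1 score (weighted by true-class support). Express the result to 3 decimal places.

Per-class F1 score (2·TP/(2·TP+FP+FN)):
  NOUN: TP=4, FP=3+0+0+1+1=5, FN=1+0+0+0+0=1 → 8/14 = 0.5714
  VERB: TP=3, FP=1+1+0+1+0=3, FN=3+0+2+1+0=6 → 6/15 = 0.4000
  ADJ: TP=2, FP=0+0+0+0+1=1, FN=0+1+0+0+1=2 → 4/7 = 0.5714
  ADV: TP=3, FP=0+2+0+0+0=2, FN=0+0+0+4+0=4 → 6/12 = 0.5000
  DET: TP=2, FP=0+1+0+4+1=6, FN=1+1+0+0+2=4 → 4/14 = 0.2857
  PRON: TP=3, FP=0+0+1+0+2=3, FN=1+0+1+0+1=3 → 6/12 = 0.5000
Weighted-F1 score = Σ (supportᵢ/N)·F1 scoreᵢ with N=37: (5/37)·0.5714 + (9/37)·0.4000 + (4/37)·0.5714 + (7/37)·0.5000 + (6/37)·0.2857 + (6/37)·0.5000 = 0.458

0.458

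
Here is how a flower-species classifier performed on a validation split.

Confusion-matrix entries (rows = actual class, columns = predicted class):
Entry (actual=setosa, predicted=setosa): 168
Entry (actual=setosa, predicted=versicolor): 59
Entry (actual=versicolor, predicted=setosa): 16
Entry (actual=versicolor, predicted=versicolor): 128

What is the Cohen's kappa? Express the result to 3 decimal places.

Observed agreement pₒ = trace/N = 296/371 = 0.7978
Expected agreement pₑ = Σ (rowᵢ·colᵢ)/N² = (227·184 + 144·187)/371² = 0.4991
κ = (pₒ − pₑ)/(1 − pₑ) = (0.7978 − 0.4991)/(1 − 0.4991) = 0.596

0.596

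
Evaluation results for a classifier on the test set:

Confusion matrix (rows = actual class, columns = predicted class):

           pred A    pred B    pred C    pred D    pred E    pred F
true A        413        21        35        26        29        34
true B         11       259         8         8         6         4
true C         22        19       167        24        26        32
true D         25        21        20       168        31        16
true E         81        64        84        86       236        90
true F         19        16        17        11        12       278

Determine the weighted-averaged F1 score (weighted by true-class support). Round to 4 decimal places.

0.6170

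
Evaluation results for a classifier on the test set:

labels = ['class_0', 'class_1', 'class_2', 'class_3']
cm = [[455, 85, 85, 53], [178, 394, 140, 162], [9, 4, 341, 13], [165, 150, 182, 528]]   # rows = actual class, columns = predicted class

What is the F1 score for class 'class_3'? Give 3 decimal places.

0.593

Treat 'class_3' as positive and all other classes as negative.
F1 score = 2·TP/(2·TP+FP+FN).
class_3: TP=528, FP=53+162+13=228, FN=165+150+182=497 → 1056/1781 = 0.5929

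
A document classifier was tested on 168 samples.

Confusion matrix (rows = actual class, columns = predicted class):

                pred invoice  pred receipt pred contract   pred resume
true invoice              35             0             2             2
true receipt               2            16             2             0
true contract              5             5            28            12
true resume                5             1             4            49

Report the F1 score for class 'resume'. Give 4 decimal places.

Treat 'resume' as positive and all other classes as negative.
F1 score = 2·TP/(2·TP+FP+FN).
resume: TP=49, FP=2+0+12=14, FN=5+1+4=10 → 98/122 = 0.80328

0.8033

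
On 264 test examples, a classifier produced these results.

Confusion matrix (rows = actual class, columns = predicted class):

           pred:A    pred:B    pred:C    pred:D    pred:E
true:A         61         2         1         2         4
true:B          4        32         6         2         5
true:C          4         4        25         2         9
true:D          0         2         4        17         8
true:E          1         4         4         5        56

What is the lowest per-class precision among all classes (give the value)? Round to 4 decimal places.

Per-class precision (TP/(TP+FP)):
  A: TP=61, FP=4+4+0+1=9 → 61/70 = 0.87143
  B: TP=32, FP=2+4+2+4=12 → 32/44 = 0.72727
  C: TP=25, FP=1+6+4+4=15 → 25/40 = 0.62500
  D: TP=17, FP=2+2+2+5=11 → 17/28 = 0.60714
  E: TP=56, FP=4+5+9+8=26 → 56/82 = 0.68293
Lowest is class 'D' with precision = 0.6071.

0.6071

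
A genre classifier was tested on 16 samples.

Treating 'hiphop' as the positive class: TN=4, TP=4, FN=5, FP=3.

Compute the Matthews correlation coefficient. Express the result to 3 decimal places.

0.016

MCC = (TP·TN − FP·FN) / √((TP+FP)(TP+FN)(TN+FP)(TN+FN))
Numerator = 4·4 − 3·5 = 1
Denominator = √(7·9·7·9) = √3969 = 63.0000
MCC = 1 / 63.0000 = 0.016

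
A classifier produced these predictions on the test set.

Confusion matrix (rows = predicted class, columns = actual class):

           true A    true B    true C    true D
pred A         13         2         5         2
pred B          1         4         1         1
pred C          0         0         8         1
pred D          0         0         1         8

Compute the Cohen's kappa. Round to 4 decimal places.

Observed agreement pₒ = trace/N = 33/47 = 0.70213
Expected agreement pₑ = Σ (rowᵢ·colᵢ)/N² = (14·22 + 6·7 + 15·9 + 12·9)/47² = 0.26845
κ = (pₒ − pₑ)/(1 − pₑ) = (0.70213 − 0.26845)/(1 − 0.26845) = 0.5928

0.5928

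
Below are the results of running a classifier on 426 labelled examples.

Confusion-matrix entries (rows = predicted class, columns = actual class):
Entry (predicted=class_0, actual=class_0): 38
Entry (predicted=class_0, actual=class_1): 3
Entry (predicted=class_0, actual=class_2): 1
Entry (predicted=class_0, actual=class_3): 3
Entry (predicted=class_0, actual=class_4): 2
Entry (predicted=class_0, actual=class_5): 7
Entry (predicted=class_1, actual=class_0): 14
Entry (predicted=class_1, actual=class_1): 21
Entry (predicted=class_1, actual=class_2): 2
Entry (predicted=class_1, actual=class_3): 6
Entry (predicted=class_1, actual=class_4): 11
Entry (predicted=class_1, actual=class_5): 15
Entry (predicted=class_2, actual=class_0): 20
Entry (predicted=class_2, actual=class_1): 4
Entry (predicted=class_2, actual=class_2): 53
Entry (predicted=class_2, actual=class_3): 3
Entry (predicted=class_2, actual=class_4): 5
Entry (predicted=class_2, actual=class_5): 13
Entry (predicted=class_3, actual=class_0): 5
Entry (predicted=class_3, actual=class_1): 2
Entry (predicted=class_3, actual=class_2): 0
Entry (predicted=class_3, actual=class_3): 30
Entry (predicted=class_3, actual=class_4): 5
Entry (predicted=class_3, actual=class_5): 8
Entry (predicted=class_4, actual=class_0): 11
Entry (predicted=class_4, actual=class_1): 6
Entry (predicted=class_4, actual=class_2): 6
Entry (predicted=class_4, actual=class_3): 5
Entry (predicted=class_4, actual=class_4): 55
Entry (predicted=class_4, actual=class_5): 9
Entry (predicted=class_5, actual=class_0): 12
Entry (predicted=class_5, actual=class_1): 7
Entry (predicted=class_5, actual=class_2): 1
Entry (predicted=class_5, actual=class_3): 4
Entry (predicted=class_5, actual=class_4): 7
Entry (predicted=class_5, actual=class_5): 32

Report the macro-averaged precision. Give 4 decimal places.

0.5424

Per-class precision (TP/(TP+FP)):
  class_0: TP=38, FP=3+1+3+2+7=16 → 38/54 = 0.70370
  class_1: TP=21, FP=14+2+6+11+15=48 → 21/69 = 0.30435
  class_2: TP=53, FP=20+4+3+5+13=45 → 53/98 = 0.54082
  class_3: TP=30, FP=5+2+0+5+8=20 → 30/50 = 0.60000
  class_4: TP=55, FP=11+6+6+5+9=37 → 55/92 = 0.59783
  class_5: TP=32, FP=12+7+1+4+7=31 → 32/63 = 0.50794
Macro-precision = mean = (0.70370 + 0.30435 + 0.54082 + 0.60000 + 0.59783 + 0.50794) / 6 = 0.5424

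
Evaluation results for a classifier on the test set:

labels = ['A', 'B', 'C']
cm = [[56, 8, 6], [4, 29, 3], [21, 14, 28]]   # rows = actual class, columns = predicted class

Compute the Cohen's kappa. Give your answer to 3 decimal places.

Observed agreement pₒ = trace/N = 113/169 = 0.6686
Expected agreement pₑ = Σ (rowᵢ·colᵢ)/N² = (70·81 + 36·51 + 63·37)/169² = 0.3444
κ = (pₒ − pₑ)/(1 − pₑ) = (0.6686 − 0.3444)/(1 − 0.3444) = 0.495

0.495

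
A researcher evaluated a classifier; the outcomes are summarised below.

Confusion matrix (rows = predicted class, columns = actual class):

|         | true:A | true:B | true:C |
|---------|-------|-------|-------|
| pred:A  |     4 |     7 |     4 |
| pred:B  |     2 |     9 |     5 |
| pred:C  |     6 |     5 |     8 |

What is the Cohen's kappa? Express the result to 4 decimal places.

Observed agreement pₒ = trace/N = 21/50 = 0.42000
Expected agreement pₑ = Σ (rowᵢ·colᵢ)/N² = (12·15 + 21·16 + 17·19)/50² = 0.33560
κ = (pₒ − pₑ)/(1 − pₑ) = (0.42000 − 0.33560)/(1 − 0.33560) = 0.1270

0.1270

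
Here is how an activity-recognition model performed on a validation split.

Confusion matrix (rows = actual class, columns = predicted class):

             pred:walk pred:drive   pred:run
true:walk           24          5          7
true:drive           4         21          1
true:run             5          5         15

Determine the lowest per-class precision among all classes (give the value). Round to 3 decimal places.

Per-class precision (TP/(TP+FP)):
  walk: TP=24, FP=4+5=9 → 24/33 = 0.7273
  drive: TP=21, FP=5+5=10 → 21/31 = 0.6774
  run: TP=15, FP=7+1=8 → 15/23 = 0.6522
Lowest is class 'run' with precision = 0.652.

0.652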